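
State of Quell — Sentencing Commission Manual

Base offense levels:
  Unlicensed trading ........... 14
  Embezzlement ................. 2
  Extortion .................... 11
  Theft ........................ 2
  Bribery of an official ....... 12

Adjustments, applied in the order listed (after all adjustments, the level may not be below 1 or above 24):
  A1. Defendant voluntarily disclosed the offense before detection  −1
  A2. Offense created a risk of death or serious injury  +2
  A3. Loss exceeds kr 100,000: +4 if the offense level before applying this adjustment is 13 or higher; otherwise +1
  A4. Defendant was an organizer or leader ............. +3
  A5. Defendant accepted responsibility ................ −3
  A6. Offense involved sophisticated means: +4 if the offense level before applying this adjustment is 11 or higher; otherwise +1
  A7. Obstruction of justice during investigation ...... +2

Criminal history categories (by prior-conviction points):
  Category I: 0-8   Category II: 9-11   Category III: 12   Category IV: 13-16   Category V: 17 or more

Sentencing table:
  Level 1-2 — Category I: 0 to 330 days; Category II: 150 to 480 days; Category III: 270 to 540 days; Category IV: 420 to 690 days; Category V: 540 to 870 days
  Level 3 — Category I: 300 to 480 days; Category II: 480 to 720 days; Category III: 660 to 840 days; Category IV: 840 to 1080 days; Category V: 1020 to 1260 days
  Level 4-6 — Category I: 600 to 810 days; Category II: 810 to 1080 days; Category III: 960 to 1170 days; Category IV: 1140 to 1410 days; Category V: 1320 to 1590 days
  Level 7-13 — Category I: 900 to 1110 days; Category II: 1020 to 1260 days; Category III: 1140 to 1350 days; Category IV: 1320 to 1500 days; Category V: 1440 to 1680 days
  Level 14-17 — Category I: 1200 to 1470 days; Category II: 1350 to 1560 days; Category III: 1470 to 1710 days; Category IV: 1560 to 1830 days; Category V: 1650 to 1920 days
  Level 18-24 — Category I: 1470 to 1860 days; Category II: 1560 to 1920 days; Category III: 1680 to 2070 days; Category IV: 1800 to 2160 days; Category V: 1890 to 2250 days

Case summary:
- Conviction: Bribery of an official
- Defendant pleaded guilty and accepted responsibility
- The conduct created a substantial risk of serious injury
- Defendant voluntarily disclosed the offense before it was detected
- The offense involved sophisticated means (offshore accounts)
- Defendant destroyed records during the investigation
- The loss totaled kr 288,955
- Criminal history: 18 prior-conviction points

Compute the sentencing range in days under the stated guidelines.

1890-2250 days

Base offense level for bribery of an official: 12.
A1 applies: 12 − 1 = 11.
A2 applies: 11 + 2 = 13.
A3 applies (level before this adjustment is 13 ≥ 13, so +4): 13 + 4 = 17.
A5 applies: 17 − 3 = 14.
A6 applies (level before this adjustment is 14 ≥ 11, so +4): 14 + 4 = 18.
A7 applies: 18 + 2 = 20.
Final offense level: 20.
Criminal history: 18 prior points → Category V (17+).
Level 20 falls in the 18-24 band.
Grid: Level 18-24 × Category V = 1890-2250 days.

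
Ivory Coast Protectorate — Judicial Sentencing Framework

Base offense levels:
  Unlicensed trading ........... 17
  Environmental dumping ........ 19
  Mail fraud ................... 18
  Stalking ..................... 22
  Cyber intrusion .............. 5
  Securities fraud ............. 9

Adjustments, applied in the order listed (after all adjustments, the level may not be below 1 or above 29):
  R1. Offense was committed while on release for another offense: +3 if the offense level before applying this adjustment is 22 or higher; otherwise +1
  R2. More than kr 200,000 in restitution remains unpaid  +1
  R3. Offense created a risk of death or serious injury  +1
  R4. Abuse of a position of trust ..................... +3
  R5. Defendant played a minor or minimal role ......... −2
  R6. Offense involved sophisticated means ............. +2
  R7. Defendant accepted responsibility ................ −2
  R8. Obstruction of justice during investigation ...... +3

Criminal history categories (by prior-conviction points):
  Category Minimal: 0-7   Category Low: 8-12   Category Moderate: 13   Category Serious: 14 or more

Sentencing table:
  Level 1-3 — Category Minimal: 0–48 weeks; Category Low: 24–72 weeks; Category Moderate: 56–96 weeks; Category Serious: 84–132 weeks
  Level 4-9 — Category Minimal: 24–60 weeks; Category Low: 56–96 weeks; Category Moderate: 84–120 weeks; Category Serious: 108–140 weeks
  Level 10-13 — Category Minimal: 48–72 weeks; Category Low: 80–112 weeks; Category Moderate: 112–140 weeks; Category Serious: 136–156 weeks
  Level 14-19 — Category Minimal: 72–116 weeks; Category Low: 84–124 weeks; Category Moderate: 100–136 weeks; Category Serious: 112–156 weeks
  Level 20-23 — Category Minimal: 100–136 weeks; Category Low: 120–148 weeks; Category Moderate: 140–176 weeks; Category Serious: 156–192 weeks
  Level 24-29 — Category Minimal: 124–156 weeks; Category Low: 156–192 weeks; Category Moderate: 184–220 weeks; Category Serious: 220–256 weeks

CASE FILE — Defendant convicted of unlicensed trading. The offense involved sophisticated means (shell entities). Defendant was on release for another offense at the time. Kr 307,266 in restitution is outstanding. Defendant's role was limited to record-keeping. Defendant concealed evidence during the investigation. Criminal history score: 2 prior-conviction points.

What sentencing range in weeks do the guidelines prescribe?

Base offense level for unlicensed trading: 17.
R1 applies (level before this adjustment is 17 < 22, so +1): 17 + 1 = 18.
R2 applies: 18 + 1 = 19.
R4 does not apply.
R5 applies: 19 − 2 = 17.
R6 applies: 17 + 2 = 19.
R8 applies: 19 + 3 = 22.
Final offense level: 22.
Criminal history: 2 prior points → Category Minimal (0-7).
Level 22 falls in the 20-23 band.
Grid: Level 20-23 × Category Minimal = 100-136 weeks.

100-136 weeks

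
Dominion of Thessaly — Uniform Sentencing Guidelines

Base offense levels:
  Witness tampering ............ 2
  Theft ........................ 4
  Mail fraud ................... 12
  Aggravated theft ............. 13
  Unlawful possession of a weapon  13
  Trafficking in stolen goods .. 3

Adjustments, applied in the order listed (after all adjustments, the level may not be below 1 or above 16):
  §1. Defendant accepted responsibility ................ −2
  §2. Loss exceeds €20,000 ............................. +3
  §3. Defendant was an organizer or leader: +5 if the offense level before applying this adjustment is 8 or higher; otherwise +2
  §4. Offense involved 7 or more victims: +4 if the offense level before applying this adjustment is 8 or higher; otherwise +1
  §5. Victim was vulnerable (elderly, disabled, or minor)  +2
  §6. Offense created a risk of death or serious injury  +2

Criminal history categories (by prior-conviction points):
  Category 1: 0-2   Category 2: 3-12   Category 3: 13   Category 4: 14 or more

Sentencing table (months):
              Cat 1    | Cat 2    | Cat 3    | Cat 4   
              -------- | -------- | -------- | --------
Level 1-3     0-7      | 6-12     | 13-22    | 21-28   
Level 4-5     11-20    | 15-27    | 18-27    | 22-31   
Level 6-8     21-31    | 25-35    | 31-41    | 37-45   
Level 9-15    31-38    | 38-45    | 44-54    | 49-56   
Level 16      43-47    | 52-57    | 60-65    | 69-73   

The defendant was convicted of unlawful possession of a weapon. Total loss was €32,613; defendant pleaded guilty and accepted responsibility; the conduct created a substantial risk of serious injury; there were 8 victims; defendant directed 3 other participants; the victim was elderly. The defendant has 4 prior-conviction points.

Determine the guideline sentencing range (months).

52-57 months

Base offense level for unlawful possession of a weapon: 13.
§1 applies: 13 − 2 = 11.
§2 applies: 11 + 3 = 14.
§3 applies (level before this adjustment is 14 ≥ 8, so +5): 14 + 5 = 19.
§4 applies (level before this adjustment is 19 ≥ 8, so +4): 19 + 4 = 23.
§5 applies: 23 + 2 = 25.
§6 applies: 25 + 2 = 27.
Level 27 exceeds the maximum of 16; capped at 16.
Final offense level: 16.
Criminal history: 4 prior points → Category 2 (3-12).
Level 16 falls in the 16 band.
Grid: Level 16 × Category 2 = 52-57 months.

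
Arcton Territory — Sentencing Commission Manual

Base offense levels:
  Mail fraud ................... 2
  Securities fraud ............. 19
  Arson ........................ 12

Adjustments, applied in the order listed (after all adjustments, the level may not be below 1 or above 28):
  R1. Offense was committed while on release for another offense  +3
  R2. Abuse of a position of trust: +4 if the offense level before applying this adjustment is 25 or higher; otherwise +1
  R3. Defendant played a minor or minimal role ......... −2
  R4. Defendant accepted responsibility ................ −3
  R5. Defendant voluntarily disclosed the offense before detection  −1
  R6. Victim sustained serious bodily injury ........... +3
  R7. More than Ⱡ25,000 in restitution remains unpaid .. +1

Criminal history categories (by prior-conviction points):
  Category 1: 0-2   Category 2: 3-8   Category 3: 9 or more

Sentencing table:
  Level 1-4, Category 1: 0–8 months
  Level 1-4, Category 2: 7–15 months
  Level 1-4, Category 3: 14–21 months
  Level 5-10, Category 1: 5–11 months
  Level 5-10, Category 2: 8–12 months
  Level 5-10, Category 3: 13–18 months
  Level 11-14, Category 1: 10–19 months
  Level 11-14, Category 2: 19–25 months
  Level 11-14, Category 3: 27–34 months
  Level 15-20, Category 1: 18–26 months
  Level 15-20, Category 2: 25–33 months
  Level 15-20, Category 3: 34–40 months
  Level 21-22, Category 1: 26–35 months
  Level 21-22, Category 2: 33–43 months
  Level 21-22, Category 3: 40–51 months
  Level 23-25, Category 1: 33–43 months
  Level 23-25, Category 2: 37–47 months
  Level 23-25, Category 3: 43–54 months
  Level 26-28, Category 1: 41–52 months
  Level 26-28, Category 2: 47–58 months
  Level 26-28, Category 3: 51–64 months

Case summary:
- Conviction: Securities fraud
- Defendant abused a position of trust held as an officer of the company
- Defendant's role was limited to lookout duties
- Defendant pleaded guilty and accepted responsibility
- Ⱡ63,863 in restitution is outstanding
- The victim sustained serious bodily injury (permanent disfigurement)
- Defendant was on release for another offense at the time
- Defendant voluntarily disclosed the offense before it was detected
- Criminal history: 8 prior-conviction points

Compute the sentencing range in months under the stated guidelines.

33-43 months

Base offense level for securities fraud: 19.
R1 applies: 19 + 3 = 22.
R2 applies (level before this adjustment is 22 < 25, so +1): 22 + 1 = 23.
R3 applies: 23 − 2 = 21.
R4 applies: 21 − 3 = 18.
R5 applies: 18 − 1 = 17.
R6 applies: 17 + 3 = 20.
R7 applies: 20 + 1 = 21.
Final offense level: 21.
Criminal history: 8 prior points → Category 2 (3-8).
Level 21 falls in the 21-22 band.
Grid: Level 21-22 × Category 2 = 33-43 months.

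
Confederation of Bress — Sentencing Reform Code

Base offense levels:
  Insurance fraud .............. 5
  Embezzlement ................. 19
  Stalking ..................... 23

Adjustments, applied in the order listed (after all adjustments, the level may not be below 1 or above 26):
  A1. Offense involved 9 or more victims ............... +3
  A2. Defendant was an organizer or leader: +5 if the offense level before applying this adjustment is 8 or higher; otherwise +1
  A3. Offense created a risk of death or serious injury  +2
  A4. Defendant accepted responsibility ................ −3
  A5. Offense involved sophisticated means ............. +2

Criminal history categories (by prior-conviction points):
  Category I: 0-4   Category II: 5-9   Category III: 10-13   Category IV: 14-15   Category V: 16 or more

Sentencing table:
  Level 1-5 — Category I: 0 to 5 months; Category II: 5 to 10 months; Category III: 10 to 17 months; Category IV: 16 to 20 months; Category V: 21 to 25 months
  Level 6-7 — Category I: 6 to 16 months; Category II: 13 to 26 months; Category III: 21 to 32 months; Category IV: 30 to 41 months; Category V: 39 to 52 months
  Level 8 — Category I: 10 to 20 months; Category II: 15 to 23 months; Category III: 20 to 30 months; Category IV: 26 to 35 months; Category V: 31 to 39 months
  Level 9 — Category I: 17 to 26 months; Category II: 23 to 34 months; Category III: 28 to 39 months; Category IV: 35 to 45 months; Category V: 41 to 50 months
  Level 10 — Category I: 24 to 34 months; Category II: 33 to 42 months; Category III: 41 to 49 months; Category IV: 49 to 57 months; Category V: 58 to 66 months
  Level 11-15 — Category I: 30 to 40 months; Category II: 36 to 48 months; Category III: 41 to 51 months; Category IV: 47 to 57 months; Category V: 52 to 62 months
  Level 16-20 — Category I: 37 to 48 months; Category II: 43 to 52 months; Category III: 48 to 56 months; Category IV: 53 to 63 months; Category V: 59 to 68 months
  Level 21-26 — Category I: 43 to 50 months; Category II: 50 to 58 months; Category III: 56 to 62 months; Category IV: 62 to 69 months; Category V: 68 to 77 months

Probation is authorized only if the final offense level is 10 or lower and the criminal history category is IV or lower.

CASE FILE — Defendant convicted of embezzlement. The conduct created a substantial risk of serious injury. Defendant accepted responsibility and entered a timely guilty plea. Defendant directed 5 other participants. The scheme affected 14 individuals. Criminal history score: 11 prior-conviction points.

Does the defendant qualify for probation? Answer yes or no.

Base offense level for embezzlement: 19.
A1 applies: 19 + 3 = 22.
A2 applies (level before this adjustment is 22 ≥ 8, so +5): 22 + 5 = 27.
A3 applies: 27 + 2 = 29.
A4 applies: 29 − 3 = 26.
Final offense level: 26.
Criminal history: 11 prior points → Category III (10-13).
Level 26 falls in the 21-26 band.
Grid: Level 21-26 × Category III = 56-62 months.
Probation check: level 26 > 10 and category III ≤ IV → not eligible.

No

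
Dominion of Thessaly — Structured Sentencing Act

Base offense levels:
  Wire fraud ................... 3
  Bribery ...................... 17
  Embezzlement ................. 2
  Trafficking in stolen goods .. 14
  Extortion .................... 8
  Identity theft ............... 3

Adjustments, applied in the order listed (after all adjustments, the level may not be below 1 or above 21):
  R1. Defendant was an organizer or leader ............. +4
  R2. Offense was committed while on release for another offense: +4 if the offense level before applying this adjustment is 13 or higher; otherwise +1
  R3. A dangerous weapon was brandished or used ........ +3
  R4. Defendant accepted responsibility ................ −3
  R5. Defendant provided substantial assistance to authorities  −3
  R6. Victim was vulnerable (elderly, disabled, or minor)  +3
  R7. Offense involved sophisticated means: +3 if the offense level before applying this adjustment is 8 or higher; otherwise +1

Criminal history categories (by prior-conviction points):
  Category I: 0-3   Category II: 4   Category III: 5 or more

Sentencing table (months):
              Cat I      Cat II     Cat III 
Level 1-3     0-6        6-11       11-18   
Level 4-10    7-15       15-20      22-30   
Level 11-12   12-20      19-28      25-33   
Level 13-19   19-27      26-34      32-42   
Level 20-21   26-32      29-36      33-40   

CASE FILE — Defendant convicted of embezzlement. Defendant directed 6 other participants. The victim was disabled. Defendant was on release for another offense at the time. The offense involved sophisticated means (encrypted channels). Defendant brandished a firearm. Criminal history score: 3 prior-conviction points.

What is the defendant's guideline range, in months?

Base offense level for embezzlement: 2.
R1 applies: 2 + 4 = 6.
R2 applies (level before this adjustment is 6 < 13, so +1): 6 + 1 = 7.
R3 applies: 7 + 3 = 10.
R4 does not apply.
R5 does not apply.
R6 applies: 10 + 3 = 13.
R7 applies (level before this adjustment is 13 ≥ 8, so +3): 13 + 3 = 16.
Final offense level: 16.
Criminal history: 3 prior points → Category I (0-3).
Level 16 falls in the 13-19 band.
Grid: Level 13-19 × Category I = 19-27 months.

19-27 months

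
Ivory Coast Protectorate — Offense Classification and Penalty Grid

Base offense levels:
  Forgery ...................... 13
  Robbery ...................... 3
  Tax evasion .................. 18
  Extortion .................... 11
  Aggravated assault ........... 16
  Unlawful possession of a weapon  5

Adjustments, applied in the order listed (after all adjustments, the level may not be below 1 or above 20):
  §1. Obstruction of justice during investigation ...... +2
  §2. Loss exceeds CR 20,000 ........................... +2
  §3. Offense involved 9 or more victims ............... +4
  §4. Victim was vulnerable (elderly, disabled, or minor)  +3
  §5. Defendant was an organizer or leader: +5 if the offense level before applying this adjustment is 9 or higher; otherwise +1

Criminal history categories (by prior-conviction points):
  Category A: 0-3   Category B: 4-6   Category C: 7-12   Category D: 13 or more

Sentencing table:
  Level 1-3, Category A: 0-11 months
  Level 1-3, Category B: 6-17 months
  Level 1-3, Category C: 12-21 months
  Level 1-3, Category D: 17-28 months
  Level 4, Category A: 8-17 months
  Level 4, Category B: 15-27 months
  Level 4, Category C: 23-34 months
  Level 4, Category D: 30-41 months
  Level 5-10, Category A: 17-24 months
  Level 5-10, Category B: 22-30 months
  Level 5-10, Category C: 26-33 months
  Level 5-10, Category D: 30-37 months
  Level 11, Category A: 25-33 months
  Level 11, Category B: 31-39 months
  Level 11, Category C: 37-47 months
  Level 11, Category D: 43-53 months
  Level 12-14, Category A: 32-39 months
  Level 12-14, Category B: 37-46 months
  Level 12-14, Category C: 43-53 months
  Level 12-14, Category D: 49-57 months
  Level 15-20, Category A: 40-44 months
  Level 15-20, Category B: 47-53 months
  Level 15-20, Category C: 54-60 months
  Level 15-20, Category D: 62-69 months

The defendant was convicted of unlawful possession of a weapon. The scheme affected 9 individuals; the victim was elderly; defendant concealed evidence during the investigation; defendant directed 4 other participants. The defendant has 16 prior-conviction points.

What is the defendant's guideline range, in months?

62-69 months

Base offense level for unlawful possession of a weapon: 5.
§1 applies: 5 + 2 = 7.
§2 does not apply.
§3 applies: 7 + 4 = 11.
§4 applies: 11 + 3 = 14.
§5 applies (level before this adjustment is 14 ≥ 9, so +5): 14 + 5 = 19.
Final offense level: 19.
Criminal history: 16 prior points → Category D (13+).
Level 19 falls in the 15-20 band.
Grid: Level 15-20 × Category D = 62-69 months.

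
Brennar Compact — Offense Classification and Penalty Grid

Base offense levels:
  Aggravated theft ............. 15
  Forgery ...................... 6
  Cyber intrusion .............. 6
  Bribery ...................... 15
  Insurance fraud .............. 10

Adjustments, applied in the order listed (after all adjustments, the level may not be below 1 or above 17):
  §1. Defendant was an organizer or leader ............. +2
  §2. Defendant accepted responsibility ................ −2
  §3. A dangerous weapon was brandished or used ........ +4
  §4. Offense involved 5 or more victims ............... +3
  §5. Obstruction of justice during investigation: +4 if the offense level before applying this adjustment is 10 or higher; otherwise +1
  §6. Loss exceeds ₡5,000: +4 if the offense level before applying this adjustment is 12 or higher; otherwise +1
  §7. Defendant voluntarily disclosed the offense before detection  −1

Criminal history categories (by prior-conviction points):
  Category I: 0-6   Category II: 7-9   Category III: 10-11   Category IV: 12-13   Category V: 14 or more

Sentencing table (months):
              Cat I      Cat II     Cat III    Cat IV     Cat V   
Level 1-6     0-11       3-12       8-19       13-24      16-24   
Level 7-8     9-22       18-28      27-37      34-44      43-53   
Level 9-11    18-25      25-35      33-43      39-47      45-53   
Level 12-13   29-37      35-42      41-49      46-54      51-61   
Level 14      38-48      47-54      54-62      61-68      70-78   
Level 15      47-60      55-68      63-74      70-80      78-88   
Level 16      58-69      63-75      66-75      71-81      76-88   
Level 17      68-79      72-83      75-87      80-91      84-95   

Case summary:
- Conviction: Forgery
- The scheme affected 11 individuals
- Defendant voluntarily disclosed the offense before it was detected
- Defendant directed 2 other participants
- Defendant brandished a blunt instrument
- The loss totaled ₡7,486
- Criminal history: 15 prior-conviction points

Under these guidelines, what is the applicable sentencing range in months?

84-95 months

Base offense level for forgery: 6.
§1 applies: 6 + 2 = 8.
§2 does not apply.
§3 applies: 8 + 4 = 12.
§4 applies: 12 + 3 = 15.
§6 applies (level before this adjustment is 15 ≥ 12, so +4): 15 + 4 = 19.
§7 applies: 19 − 1 = 18.
Level 18 exceeds the maximum of 17; capped at 17.
Final offense level: 17.
Criminal history: 15 prior points → Category V (14+).
Level 17 falls in the 17 band.
Grid: Level 17 × Category V = 84-95 months.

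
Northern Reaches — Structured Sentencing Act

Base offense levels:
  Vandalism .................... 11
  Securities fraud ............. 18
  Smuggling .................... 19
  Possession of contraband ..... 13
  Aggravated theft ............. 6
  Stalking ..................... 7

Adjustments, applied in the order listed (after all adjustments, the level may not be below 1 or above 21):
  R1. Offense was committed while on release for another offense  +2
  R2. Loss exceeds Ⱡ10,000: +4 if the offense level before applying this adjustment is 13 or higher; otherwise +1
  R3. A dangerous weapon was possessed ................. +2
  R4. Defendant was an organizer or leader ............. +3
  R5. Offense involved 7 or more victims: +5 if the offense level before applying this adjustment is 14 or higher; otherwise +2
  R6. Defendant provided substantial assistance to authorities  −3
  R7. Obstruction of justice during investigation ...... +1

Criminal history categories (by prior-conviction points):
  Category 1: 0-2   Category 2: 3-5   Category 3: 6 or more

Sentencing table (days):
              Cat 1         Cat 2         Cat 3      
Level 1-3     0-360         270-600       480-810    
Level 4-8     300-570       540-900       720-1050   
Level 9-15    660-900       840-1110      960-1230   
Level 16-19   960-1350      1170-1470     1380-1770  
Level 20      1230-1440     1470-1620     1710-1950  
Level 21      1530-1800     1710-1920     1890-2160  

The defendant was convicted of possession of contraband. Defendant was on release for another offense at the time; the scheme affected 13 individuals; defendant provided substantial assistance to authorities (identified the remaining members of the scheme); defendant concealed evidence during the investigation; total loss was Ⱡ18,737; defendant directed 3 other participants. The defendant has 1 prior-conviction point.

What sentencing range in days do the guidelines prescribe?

Base offense level for possession of contraband: 13.
R1 applies: 13 + 2 = 15.
R2 applies (level before this adjustment is 15 ≥ 13, so +4): 15 + 4 = 19.
R3 does not apply.
R4 applies: 19 + 3 = 22.
R5 applies (level before this adjustment is 22 ≥ 14, so +5): 22 + 5 = 27.
R6 applies: 27 − 3 = 24.
R7 applies: 24 + 1 = 25.
Level 25 exceeds the maximum of 21; capped at 21.
Final offense level: 21.
Criminal history: 1 prior point → Category 1 (0-2).
Level 21 falls in the 21 band.
Grid: Level 21 × Category 1 = 1530-1800 days.

1530-1800 days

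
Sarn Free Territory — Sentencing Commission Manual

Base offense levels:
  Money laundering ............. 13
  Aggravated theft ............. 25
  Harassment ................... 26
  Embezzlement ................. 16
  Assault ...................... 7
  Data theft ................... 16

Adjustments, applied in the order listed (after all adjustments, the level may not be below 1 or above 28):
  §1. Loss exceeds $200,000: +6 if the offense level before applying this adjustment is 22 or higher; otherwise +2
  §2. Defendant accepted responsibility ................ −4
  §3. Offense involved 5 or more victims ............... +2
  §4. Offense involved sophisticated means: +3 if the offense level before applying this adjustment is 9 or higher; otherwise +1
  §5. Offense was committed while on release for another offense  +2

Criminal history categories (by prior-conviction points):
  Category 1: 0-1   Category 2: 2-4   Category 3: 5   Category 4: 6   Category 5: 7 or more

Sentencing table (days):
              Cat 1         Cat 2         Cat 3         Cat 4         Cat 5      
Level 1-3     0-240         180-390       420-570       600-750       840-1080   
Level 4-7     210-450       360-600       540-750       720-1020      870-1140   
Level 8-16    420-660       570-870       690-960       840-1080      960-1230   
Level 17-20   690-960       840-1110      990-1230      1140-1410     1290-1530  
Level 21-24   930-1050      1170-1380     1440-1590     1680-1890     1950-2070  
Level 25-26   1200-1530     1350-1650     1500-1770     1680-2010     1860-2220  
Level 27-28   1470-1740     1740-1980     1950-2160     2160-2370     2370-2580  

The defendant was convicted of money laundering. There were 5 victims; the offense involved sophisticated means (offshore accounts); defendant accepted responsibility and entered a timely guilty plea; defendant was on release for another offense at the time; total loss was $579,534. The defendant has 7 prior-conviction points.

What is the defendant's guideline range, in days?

1290-1530 days

Base offense level for money laundering: 13.
§1 applies (level before this adjustment is 13 < 22, so +2): 13 + 2 = 15.
§2 applies: 15 − 4 = 11.
§3 applies: 11 + 2 = 13.
§4 applies (level before this adjustment is 13 ≥ 9, so +3): 13 + 3 = 16.
§5 applies: 16 + 2 = 18.
Final offense level: 18.
Criminal history: 7 prior points → Category 5 (7+).
Level 18 falls in the 17-20 band.
Grid: Level 17-20 × Category 5 = 1290-1530 days.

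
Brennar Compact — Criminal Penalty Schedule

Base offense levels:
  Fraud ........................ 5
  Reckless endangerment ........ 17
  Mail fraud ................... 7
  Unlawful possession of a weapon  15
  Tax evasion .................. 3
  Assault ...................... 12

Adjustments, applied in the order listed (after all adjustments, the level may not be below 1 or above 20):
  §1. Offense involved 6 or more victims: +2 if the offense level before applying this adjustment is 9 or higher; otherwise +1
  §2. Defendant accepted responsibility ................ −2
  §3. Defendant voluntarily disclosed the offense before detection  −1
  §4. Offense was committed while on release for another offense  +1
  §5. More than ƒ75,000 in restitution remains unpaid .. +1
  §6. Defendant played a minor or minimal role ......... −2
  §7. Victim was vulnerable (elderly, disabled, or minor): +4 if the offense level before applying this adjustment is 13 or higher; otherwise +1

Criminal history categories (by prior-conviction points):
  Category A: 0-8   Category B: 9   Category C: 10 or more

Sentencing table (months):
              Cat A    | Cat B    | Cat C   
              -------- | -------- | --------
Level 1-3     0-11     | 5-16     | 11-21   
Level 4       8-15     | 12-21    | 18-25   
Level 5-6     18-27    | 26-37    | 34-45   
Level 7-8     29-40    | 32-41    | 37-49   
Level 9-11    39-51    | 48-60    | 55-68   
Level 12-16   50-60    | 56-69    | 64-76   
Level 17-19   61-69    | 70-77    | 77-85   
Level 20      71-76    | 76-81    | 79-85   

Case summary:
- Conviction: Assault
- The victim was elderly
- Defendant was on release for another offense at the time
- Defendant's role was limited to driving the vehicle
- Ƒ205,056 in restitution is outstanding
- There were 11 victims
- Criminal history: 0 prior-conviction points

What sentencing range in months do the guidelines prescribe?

61-69 months

Base offense level for assault: 12.
§1 applies (level before this adjustment is 12 ≥ 9, so +2): 12 + 2 = 14.
§4 applies: 14 + 1 = 15.
§5 applies: 15 + 1 = 16.
§6 applies: 16 − 2 = 14.
§7 applies (level before this adjustment is 14 ≥ 13, so +4): 14 + 4 = 18.
Final offense level: 18.
Criminal history: 0 prior points → Category A (0-8).
Level 18 falls in the 17-19 band.
Grid: Level 17-19 × Category A = 61-69 months.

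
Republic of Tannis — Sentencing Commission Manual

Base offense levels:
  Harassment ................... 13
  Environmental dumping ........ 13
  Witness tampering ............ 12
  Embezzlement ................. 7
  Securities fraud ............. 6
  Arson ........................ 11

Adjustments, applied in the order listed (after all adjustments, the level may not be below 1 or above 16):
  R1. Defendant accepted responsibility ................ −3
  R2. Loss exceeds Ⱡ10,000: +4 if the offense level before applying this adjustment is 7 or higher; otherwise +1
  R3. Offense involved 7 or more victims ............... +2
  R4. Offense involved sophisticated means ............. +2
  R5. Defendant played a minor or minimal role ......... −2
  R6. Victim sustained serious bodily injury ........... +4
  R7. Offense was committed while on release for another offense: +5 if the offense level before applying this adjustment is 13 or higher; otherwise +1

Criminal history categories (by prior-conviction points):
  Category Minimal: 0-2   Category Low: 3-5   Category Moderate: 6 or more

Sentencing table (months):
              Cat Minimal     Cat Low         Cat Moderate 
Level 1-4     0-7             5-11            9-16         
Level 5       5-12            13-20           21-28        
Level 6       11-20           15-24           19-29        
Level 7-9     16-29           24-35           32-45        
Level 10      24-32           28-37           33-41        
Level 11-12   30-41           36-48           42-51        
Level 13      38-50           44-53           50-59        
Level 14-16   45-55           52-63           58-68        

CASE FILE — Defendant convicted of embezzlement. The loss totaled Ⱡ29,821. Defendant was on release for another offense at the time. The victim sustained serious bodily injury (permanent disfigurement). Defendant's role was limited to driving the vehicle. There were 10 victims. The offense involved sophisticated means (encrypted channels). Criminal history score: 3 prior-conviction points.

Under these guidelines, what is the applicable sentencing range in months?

52-63 months

Base offense level for embezzlement: 7.
R1 does not apply.
R2 applies (level before this adjustment is 7 ≥ 7, so +4): 7 + 4 = 11.
R3 applies: 11 + 2 = 13.
R4 applies: 13 + 2 = 15.
R5 applies: 15 − 2 = 13.
R6 applies: 13 + 4 = 17.
R7 applies (level before this adjustment is 17 ≥ 13, so +5): 17 + 5 = 22.
Level 22 exceeds the maximum of 16; capped at 16.
Final offense level: 16.
Criminal history: 3 prior points → Category Low (3-5).
Level 16 falls in the 14-16 band.
Grid: Level 14-16 × Category Low = 52-63 months.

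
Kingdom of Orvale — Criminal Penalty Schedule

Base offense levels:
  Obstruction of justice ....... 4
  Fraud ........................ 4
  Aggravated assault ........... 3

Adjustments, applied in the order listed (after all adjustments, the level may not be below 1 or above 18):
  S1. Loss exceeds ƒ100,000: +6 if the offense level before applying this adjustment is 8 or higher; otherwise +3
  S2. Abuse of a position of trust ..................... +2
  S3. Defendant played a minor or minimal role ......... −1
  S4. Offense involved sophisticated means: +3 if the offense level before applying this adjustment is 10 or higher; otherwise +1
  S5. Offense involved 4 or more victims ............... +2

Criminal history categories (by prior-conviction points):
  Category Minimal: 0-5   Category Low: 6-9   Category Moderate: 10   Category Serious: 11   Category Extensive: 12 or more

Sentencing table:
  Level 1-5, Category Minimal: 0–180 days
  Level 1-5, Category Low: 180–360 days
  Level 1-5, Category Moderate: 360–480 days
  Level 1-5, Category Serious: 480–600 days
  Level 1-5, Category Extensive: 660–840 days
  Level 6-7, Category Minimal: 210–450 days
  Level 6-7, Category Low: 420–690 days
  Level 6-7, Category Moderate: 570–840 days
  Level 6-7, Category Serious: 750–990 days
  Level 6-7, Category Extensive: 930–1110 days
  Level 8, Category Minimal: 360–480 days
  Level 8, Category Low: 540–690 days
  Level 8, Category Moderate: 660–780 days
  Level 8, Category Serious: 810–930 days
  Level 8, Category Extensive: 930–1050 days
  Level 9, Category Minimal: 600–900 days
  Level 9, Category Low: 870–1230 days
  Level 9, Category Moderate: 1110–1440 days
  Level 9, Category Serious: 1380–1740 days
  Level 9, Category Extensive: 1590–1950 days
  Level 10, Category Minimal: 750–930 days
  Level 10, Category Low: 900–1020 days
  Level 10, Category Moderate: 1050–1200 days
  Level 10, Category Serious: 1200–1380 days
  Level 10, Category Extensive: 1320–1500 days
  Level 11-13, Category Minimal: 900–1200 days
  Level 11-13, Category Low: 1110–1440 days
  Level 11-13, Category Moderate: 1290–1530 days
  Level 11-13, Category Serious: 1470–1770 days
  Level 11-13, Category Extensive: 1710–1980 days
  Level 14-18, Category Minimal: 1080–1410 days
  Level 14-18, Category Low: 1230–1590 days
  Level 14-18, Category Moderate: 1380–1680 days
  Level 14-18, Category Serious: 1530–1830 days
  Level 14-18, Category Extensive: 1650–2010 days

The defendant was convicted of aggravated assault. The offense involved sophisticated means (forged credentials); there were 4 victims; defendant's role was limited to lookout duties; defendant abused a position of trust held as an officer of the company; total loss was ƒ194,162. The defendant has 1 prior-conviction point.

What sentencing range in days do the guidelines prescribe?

Base offense level for aggravated assault: 3.
S1 applies (level before this adjustment is 3 < 8, so +3): 3 + 3 = 6.
S2 applies: 6 + 2 = 8.
S3 applies: 8 − 1 = 7.
S4 applies (level before this adjustment is 7 < 10, so +1): 7 + 1 = 8.
S5 applies: 8 + 2 = 10.
Final offense level: 10.
Criminal history: 1 prior point → Category Minimal (0-5).
Level 10 falls in the 10 band.
Grid: Level 10 × Category Minimal = 750-930 days.

750-930 days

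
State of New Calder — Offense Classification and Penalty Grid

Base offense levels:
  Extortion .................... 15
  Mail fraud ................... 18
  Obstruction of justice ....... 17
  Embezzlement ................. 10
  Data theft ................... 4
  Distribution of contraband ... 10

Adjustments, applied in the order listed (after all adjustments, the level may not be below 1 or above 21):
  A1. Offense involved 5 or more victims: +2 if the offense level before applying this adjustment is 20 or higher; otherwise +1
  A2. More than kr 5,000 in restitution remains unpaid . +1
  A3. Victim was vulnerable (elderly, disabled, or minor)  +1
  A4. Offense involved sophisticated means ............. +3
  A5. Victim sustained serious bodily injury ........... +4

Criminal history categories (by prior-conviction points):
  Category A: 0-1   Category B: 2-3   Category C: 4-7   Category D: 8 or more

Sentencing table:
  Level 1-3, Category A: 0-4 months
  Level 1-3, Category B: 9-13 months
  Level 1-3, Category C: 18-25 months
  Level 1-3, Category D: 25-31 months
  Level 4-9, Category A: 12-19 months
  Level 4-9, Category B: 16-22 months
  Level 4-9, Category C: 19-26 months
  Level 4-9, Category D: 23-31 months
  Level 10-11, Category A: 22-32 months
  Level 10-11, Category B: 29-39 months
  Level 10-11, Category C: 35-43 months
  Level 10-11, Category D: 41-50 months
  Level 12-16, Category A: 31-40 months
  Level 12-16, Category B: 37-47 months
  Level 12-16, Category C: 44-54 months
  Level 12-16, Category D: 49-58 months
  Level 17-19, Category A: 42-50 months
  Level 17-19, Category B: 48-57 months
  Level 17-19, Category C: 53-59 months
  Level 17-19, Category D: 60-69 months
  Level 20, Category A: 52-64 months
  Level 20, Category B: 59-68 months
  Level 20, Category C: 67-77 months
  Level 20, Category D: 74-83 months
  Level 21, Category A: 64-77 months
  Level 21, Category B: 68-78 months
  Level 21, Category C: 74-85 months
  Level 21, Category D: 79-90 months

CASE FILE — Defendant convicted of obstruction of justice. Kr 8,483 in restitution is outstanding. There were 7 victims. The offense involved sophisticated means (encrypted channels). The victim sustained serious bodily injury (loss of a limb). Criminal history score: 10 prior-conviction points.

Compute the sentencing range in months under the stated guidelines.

79-90 months

Base offense level for obstruction of justice: 17.
A1 applies (level before this adjustment is 17 < 20, so +1): 17 + 1 = 18.
A2 applies: 18 + 1 = 19.
A4 applies: 19 + 3 = 22.
A5 applies: 22 + 4 = 26.
Level 26 exceeds the maximum of 21; capped at 21.
Final offense level: 21.
Criminal history: 10 prior points → Category D (8+).
Level 21 falls in the 21 band.
Grid: Level 21 × Category D = 79-90 months.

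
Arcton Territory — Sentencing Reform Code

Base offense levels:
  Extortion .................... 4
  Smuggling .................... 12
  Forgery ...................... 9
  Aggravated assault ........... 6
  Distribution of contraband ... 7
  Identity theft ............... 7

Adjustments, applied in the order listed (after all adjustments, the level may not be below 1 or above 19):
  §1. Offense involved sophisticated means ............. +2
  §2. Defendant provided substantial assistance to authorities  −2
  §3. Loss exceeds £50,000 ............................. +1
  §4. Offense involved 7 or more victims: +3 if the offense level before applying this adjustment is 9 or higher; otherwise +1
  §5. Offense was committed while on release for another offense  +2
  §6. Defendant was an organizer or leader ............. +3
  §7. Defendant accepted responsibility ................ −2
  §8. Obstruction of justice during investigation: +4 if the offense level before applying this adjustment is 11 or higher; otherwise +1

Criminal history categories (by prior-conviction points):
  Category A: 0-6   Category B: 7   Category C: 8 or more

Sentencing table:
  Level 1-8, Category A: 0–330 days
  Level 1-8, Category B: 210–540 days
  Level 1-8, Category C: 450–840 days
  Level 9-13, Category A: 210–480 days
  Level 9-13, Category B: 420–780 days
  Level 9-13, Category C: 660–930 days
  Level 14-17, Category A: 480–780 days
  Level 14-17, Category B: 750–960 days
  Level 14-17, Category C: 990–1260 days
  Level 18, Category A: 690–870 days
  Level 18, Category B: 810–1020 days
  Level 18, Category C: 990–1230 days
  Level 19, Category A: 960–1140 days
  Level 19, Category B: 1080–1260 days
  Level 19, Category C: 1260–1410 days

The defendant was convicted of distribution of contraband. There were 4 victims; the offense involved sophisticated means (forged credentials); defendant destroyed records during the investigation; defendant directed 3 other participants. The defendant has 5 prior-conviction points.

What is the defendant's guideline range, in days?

Base offense level for distribution of contraband: 7.
§1 applies: 7 + 2 = 9.
§2 does not apply.
§4 does not apply.
§6 applies: 9 + 3 = 12.
§8 applies (level before this adjustment is 12 ≥ 11, so +4): 12 + 4 = 16.
Final offense level: 16.
Criminal history: 5 prior points → Category A (0-6).
Level 16 falls in the 14-17 band.
Grid: Level 14-17 × Category A = 480-780 days.

480-780 days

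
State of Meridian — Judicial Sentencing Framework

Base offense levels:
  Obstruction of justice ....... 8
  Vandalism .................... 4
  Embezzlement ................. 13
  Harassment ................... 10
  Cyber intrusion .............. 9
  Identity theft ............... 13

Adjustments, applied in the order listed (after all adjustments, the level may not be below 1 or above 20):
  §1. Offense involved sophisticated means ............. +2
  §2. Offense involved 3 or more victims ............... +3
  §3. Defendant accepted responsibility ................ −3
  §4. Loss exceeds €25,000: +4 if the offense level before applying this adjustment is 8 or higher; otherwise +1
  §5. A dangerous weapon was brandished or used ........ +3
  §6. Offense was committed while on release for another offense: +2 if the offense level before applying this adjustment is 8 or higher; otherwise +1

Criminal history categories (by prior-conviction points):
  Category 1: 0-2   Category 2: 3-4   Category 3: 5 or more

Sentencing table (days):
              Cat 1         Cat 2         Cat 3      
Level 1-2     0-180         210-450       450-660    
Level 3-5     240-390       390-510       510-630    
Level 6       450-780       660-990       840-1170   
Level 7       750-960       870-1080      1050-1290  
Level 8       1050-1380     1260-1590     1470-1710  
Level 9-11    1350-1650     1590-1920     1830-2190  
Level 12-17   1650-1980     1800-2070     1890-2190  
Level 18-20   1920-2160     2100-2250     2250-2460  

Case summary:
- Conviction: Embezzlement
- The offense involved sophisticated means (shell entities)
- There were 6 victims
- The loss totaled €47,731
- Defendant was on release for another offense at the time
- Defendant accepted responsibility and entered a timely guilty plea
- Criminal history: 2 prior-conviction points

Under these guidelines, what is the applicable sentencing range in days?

1920-2160 days

Base offense level for embezzlement: 13.
§1 applies: 13 + 2 = 15.
§2 applies: 15 + 3 = 18.
§3 applies: 18 − 3 = 15.
§4 applies (level before this adjustment is 15 ≥ 8, so +4): 15 + 4 = 19.
§5 does not apply.
§6 applies (level before this adjustment is 19 ≥ 8, so +2): 19 + 2 = 21.
Level 21 exceeds the maximum of 20; capped at 20.
Final offense level: 20.
Criminal history: 2 prior points → Category 1 (0-2).
Level 20 falls in the 18-20 band.
Grid: Level 18-20 × Category 1 = 1920-2160 days.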